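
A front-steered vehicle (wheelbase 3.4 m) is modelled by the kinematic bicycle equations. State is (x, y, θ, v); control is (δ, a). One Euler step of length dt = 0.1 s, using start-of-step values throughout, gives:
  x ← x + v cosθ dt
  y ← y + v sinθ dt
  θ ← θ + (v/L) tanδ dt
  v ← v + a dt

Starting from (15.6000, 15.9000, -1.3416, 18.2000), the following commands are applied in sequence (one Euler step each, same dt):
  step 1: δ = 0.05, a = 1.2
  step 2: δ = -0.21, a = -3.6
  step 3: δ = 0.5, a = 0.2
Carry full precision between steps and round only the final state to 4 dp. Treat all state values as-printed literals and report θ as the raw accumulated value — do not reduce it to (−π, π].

(16.7300, 10.5771, -1.1411, 17.9800)

after step 1 (δ=0.05, a=1.2): (16.013495, 14.127594, -1.314813, 18.320000)
after step 2 (δ=-0.21, a=-3.6): (16.477351, 12.355290, -1.429659, 17.960000)
after step 3 (δ=0.5, a=0.2): (16.729993, 10.577149, -1.141083, 17.980000)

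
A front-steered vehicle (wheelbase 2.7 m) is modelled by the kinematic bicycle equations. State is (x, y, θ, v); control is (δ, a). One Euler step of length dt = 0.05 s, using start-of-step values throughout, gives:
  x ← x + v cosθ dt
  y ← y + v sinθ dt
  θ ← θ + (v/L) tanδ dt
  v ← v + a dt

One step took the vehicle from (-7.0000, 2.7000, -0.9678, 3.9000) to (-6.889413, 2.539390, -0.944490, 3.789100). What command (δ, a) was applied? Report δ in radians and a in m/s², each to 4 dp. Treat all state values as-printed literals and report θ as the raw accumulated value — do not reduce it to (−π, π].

a = (v'−v)/dt = (-0.110900)/0.05 = -2.2180
Δθ = θ'−θ = 0.023310;  (v·dt/L) = 3.9000·0.05/2.7 = 0.072222
tan δ = Δθ·L/(v·dt) = 0.322754  →  δ = 0.3122

δ = 0.3122, a = -2.2180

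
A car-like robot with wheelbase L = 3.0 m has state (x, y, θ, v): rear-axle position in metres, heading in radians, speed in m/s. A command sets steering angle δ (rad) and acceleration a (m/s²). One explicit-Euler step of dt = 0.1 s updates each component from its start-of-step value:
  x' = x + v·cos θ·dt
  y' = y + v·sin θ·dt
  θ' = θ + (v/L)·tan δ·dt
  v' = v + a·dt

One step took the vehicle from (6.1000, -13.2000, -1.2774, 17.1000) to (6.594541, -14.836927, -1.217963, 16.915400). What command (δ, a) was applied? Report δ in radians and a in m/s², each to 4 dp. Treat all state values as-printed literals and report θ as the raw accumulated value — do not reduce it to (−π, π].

a = (v'−v)/dt = (-0.184600)/0.1 = -1.8460
Δθ = θ'−θ = 0.059437;  (v·dt/L) = 17.1000·0.1/3.0 = 0.570000
tan δ = Δθ·L/(v·dt) = 0.104275  →  δ = 0.1039

δ = 0.1039, a = -1.8460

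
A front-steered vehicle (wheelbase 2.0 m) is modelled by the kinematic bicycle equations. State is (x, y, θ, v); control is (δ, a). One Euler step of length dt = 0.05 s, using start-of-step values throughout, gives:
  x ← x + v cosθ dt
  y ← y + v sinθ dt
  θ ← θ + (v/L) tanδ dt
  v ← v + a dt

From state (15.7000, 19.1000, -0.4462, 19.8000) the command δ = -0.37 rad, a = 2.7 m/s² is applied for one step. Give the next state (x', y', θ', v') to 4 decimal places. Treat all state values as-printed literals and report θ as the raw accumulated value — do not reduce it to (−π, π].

(16.5931, 18.6728, -0.6382, 19.9350)

x' = 15.7000 + 19.8000·cos(-0.4462)·0.05 = 16.5931
y' = 19.1000 + 19.8000·sin(-0.4462)·0.05 = 18.6728
θ' = -0.4462 + (19.8000/2.0)·tan(-0.37)·0.05 = -0.6382
v' = 19.8000 + 2.7000·0.05 = 19.9350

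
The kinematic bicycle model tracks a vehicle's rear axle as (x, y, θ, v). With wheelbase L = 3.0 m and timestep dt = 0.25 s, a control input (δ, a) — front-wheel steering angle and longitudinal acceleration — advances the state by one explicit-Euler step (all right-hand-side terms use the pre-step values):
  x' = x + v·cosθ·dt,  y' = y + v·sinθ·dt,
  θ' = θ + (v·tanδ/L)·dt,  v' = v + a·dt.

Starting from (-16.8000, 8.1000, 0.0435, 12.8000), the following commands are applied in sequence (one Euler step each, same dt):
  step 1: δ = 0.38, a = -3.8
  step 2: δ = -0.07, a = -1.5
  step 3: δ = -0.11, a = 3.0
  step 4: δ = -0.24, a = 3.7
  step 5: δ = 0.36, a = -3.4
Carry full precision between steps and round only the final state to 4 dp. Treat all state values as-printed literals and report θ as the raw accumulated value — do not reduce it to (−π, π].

after step 1 (δ=0.38, a=-3.8): (-13.603027, 8.239156, 0.469540, 11.850000)
after step 2 (δ=-0.07, a=-1.5): (-10.961139, 9.579617, 0.400302, 11.475000)
after step 3 (δ=-0.11, a=3.0): (-8.319183, 10.697559, 0.294688, 12.225000)
after step 4 (δ=-0.24, a=3.7): (-5.394680, 11.585221, 0.045383, 13.150000)
after step 5 (δ=0.36, a=-3.4): (-2.110565, 11.734367, 0.457858, 12.300000)

(-2.1106, 11.7344, 0.4579, 12.3000)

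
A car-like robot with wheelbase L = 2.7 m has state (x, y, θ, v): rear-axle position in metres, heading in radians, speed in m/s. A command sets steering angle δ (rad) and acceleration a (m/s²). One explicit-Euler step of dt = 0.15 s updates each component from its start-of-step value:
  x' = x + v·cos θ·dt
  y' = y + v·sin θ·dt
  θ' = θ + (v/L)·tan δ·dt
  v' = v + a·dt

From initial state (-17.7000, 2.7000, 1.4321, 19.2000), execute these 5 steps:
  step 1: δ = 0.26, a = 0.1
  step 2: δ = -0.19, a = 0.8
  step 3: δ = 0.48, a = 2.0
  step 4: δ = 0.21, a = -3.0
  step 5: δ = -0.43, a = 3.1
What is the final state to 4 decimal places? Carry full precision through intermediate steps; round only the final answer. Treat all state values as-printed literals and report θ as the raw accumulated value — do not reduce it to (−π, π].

(-20.8755, 16.0270, 1.8135, 19.6500)

after step 1 (δ=0.26, a=0.1): (-17.301834, 5.552344, 1.715856, 19.215000)
after step 2 (δ=-0.19, a=0.8): (-17.718468, 8.404322, 1.510555, 19.335000)
after step 3 (δ=0.48, a=2.0): (-17.543859, 11.299311, 2.069778, 19.635000)
after step 4 (δ=0.21, a=-3.0): (-18.953253, 13.885448, 2.302281, 19.185000)
after step 5 (δ=-0.43, a=3.1): (-20.875518, 16.027023, 1.813467, 19.650000)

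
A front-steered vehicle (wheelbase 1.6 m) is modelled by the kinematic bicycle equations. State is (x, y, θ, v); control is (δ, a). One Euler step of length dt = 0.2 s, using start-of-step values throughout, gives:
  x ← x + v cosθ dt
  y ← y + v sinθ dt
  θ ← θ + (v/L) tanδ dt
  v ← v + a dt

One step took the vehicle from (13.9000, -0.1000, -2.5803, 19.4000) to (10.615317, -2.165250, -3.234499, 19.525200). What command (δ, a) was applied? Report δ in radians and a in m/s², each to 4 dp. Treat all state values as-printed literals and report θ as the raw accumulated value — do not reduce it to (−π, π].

a = (v'−v)/dt = (0.125200)/0.2 = 0.6260
Δθ = θ'−θ = -0.654199;  (v·dt/L) = 19.4000·0.2/1.6 = 2.425000
tan δ = Δθ·L/(v·dt) = -0.269773  →  δ = -0.2635

δ = -0.2635, a = 0.6260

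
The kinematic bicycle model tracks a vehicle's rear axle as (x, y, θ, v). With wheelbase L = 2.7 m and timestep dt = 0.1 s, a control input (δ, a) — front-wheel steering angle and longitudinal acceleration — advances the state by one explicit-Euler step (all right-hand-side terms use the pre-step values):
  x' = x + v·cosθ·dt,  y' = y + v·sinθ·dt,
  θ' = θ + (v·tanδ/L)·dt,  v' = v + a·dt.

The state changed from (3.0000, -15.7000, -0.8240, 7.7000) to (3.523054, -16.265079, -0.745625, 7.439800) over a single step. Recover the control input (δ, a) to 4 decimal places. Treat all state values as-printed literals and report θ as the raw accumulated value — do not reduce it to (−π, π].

δ = 0.2682, a = -2.6020

a = (v'−v)/dt = (-0.260200)/0.1 = -2.6020
Δθ = θ'−θ = 0.078375;  (v·dt/L) = 7.7000·0.1/2.7 = 0.285185
tan δ = Δθ·L/(v·dt) = 0.274821  →  δ = 0.2682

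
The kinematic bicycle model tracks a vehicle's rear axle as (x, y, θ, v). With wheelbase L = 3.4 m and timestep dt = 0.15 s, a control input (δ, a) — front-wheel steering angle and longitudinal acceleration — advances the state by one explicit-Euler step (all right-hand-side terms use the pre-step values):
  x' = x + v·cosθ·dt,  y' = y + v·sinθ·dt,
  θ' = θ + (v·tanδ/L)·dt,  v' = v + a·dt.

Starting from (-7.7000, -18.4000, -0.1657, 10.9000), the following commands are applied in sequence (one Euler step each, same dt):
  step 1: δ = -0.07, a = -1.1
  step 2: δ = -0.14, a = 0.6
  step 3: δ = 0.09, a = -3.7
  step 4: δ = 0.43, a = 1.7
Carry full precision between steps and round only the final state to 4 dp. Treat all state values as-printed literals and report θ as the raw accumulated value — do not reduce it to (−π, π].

after step 1 (δ=-0.07, a=-1.1): (-6.087394, -18.669681, -0.199417, 10.735000)
after step 2 (δ=-0.14, a=0.6): (-4.509056, -18.988668, -0.266158, 10.825000)
after step 3 (δ=0.09, a=-3.7): (-2.942480, -19.415758, -0.223060, 10.270000)
after step 4 (δ=0.43, a=1.7): (-1.440146, -19.756539, -0.015264, 10.525000)

(-1.4401, -19.7565, -0.0153, 10.5250)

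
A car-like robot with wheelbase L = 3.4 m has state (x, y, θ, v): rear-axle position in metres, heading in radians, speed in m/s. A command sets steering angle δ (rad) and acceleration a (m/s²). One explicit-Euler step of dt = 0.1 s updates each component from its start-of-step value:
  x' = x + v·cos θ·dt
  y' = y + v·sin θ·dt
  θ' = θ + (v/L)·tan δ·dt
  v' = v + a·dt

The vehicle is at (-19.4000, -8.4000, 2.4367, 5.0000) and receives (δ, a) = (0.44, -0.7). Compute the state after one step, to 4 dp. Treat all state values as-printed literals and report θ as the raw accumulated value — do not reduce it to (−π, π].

x' = -19.4000 + 5.0000·cos(2.4367)·0.1 = -19.7808
y' = -8.4000 + 5.0000·sin(2.4367)·0.1 = -8.0760
θ' = 2.4367 + (5.0000/3.4)·tan(0.44)·0.1 = 2.5059
v' = 5.0000 − 0.7000·0.1 = 4.9300

(-19.7808, -8.0760, 2.5059, 4.9300)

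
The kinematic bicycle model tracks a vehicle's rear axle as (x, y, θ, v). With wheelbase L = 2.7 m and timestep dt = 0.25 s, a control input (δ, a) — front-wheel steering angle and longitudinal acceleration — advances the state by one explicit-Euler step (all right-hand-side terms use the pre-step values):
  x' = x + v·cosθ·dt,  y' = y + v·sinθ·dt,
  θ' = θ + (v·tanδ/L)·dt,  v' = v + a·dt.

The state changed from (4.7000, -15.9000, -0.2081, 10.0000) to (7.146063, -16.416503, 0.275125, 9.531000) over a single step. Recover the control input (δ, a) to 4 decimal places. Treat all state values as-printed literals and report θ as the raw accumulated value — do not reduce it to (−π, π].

a = (v'−v)/dt = (-0.469000)/0.25 = -1.8760
Δθ = θ'−θ = 0.483225;  (v·dt/L) = 10.0000·0.25/2.7 = 0.925926
tan δ = Δθ·L/(v·dt) = 0.521883  →  δ = 0.4810

δ = 0.4810, a = -1.8760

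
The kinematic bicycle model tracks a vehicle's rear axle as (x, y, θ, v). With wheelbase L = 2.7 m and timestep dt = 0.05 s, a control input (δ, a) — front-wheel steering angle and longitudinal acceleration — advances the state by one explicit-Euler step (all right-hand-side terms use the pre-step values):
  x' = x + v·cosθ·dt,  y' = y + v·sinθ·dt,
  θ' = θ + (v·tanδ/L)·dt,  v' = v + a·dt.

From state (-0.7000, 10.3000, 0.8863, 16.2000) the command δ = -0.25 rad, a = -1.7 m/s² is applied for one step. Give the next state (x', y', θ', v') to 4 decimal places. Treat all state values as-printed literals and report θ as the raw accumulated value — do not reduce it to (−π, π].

x' = -0.7000 + 16.2000·cos(0.8863)·0.05 = -0.1879
y' = 10.3000 + 16.2000·sin(0.8863)·0.05 = 10.9275
θ' = 0.8863 + (16.2000/2.7)·tan(-0.25)·0.05 = 0.8097
v' = 16.2000 − 1.7000·0.05 = 16.1150

(-0.1879, 10.9275, 0.8097, 16.1150)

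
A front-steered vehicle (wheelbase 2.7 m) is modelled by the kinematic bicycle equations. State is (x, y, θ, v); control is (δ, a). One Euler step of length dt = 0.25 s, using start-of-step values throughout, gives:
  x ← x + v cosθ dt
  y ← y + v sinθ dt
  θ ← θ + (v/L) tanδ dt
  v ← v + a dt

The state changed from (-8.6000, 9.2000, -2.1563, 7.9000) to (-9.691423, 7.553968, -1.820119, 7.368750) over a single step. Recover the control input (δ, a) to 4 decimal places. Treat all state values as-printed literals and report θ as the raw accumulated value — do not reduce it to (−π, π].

δ = 0.4308, a = -2.1250

a = (v'−v)/dt = (-0.531250)/0.25 = -2.1250
Δθ = θ'−θ = 0.336181;  (v·dt/L) = 7.9000·0.25/2.7 = 0.731481
tan δ = Δθ·L/(v·dt) = 0.459589  →  δ = 0.4308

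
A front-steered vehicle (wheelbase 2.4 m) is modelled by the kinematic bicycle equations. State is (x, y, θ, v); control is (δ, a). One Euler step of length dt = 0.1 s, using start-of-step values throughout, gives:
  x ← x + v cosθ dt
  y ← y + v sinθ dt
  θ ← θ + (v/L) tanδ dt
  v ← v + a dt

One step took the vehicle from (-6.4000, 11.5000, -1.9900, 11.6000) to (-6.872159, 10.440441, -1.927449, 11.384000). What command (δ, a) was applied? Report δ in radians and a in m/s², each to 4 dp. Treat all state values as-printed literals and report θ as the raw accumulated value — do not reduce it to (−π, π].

a = (v'−v)/dt = (-0.216000)/0.1 = -2.1600
Δθ = θ'−θ = 0.062551;  (v·dt/L) = 11.6000·0.1/2.4 = 0.483333
tan δ = Δθ·L/(v·dt) = 0.129416  →  δ = 0.1287

δ = 0.1287, a = -2.1600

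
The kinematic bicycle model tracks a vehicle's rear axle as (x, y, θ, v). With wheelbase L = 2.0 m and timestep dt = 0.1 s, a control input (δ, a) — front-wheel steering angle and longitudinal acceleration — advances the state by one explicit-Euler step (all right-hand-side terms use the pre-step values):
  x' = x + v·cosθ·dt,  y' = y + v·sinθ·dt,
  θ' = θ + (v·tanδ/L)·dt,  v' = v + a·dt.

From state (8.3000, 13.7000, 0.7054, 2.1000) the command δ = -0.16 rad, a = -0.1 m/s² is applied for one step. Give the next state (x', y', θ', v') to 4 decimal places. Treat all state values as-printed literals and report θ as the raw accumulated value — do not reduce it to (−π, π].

x' = 8.3000 + 2.1000·cos(0.7054)·0.1 = 8.4599
y' = 13.7000 + 2.1000·sin(0.7054)·0.1 = 13.8362
θ' = 0.7054 + (2.1000/2.0)·tan(-0.16)·0.1 = 0.6885
v' = 2.1000 − 0.1000·0.1 = 2.0900

(8.4599, 13.8362, 0.6885, 2.0900)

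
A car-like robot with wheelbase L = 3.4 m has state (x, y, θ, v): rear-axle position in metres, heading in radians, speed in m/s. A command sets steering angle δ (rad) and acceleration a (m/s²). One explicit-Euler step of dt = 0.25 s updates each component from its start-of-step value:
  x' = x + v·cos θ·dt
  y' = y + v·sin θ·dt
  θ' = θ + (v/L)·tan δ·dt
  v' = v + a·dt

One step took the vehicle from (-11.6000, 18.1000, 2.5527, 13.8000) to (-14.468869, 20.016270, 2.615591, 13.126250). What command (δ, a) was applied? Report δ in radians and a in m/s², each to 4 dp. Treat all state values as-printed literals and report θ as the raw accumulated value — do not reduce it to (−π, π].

δ = 0.0619, a = -2.6950

a = (v'−v)/dt = (-0.673750)/0.25 = -2.6950
Δθ = θ'−θ = 0.062891;  (v·dt/L) = 13.8000·0.25/3.4 = 1.014706
tan δ = Δθ·L/(v·dt) = 0.061980  →  δ = 0.0619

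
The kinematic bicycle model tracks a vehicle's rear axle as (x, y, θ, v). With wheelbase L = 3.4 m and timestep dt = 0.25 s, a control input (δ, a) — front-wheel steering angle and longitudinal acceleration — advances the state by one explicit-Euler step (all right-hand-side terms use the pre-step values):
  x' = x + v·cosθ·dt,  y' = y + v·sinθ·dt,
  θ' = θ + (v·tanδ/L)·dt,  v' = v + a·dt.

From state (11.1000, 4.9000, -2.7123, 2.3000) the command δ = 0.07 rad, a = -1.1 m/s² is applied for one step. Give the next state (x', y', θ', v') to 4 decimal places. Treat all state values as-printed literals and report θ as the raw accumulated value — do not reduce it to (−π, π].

(10.5772, 4.6607, -2.7004, 2.0250)

x' = 11.1000 + 2.3000·cos(-2.7123)·0.25 = 10.5772
y' = 4.9000 + 2.3000·sin(-2.7123)·0.25 = 4.6607
θ' = -2.7123 + (2.3000/3.4)·tan(0.07)·0.25 = -2.7004
v' = 2.3000 − 1.1000·0.25 = 2.0250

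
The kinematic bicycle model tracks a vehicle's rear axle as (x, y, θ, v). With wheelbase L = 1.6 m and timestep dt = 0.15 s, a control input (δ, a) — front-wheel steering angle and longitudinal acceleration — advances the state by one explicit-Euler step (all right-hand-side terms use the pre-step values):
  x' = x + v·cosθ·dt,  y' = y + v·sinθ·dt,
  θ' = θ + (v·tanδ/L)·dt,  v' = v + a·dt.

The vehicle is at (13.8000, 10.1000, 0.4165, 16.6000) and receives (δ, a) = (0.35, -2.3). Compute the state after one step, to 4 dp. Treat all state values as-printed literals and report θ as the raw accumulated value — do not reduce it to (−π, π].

x' = 13.8000 + 16.6000·cos(0.4165)·0.15 = 16.0771
y' = 10.1000 + 16.6000·sin(0.4165)·0.15 = 11.1074
θ' = 0.4165 + (16.6000/1.6)·tan(0.35)·0.15 = 0.9846
v' = 16.6000 − 2.3000·0.15 = 16.2550

(16.0771, 11.1074, 0.9846, 16.2550)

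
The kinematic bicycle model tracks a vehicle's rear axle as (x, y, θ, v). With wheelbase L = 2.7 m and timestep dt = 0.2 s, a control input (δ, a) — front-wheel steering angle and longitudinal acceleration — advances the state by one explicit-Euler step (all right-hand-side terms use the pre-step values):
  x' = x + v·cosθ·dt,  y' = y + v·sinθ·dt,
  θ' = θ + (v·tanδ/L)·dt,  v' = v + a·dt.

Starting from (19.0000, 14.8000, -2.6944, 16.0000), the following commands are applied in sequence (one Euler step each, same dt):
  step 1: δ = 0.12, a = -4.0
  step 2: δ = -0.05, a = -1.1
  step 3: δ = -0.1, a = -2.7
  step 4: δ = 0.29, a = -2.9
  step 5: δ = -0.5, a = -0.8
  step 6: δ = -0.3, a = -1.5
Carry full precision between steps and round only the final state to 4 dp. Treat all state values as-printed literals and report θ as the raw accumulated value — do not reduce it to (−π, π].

after step 1 (δ=0.12, a=-4.0): (16.114673, 13.416205, -2.551491, 15.200000)
after step 2 (δ=-0.05, a=-1.1): (13.588785, 11.724611, -2.607834, 14.980000)
after step 3 (δ=-0.1, a=-2.7): (11.009526, 10.200329, -2.719169, 14.440000)
after step 4 (δ=0.29, a=-2.9): (8.375387, 9.016328, -2.399978, 13.860000)
after step 5 (δ=-0.5, a=-0.8): (6.331373, 7.143899, -2.960848, 13.700000)
after step 6 (δ=-0.3, a=-1.5): (3.636008, 6.651351, -3.274767, 13.400000)

(3.6360, 6.6514, -3.2748, 13.4000)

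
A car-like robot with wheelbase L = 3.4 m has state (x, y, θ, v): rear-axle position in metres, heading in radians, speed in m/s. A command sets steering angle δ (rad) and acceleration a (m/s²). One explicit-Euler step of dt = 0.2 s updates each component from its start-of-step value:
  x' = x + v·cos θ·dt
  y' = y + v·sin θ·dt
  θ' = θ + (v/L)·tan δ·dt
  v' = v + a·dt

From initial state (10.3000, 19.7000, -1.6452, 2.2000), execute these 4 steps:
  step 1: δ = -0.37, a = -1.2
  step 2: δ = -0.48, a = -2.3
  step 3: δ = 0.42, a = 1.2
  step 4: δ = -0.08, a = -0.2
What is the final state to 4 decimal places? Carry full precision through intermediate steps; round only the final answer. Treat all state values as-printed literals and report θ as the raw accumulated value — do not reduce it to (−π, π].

(10.1131, 18.2330, -1.7242, 1.7000)

after step 1 (δ=-0.37, a=-1.2): (10.267293, 19.261217, -1.695394, 1.960000)
after step 2 (δ=-0.48, a=-2.3): (10.218577, 18.872256, -1.755417, 1.500000)
after step 3 (δ=0.42, a=1.2): (10.163504, 18.577354, -1.716014, 1.740000)
after step 4 (δ=-0.08, a=-0.2): (10.113146, 18.233017, -1.724220, 1.700000)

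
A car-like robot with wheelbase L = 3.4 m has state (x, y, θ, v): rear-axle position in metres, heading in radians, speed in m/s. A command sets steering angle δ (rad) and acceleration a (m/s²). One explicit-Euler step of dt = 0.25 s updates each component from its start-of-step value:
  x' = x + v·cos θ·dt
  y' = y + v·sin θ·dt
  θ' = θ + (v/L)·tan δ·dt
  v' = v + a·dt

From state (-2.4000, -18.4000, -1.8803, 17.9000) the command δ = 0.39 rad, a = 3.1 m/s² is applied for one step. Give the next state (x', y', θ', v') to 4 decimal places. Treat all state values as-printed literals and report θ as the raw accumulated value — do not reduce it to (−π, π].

(-3.7630, -22.6624, -1.3393, 18.6750)

x' = -2.4000 + 17.9000·cos(-1.8803)·0.25 = -3.7630
y' = -18.4000 + 17.9000·sin(-1.8803)·0.25 = -22.6624
θ' = -1.8803 + (17.9000/3.4)·tan(0.39)·0.25 = -1.3393
v' = 17.9000 + 3.1000·0.25 = 18.6750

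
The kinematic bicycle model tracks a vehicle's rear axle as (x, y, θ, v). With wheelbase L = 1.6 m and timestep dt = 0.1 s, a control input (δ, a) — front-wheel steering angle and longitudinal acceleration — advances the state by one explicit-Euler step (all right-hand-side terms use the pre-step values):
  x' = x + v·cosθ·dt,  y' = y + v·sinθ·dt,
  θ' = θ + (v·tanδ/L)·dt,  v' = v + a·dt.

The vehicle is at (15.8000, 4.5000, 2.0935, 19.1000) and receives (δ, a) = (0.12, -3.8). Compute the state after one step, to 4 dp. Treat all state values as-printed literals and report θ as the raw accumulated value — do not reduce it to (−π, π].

x' = 15.8000 + 19.1000·cos(2.0935)·0.1 = 14.8465
y' = 4.5000 + 19.1000·sin(2.0935)·0.1 = 6.1550
θ' = 2.0935 + (19.1000/1.6)·tan(0.12)·0.1 = 2.2374
v' = 19.1000 − 3.8000·0.1 = 18.7200

(14.8465, 6.1550, 2.2374, 18.7200)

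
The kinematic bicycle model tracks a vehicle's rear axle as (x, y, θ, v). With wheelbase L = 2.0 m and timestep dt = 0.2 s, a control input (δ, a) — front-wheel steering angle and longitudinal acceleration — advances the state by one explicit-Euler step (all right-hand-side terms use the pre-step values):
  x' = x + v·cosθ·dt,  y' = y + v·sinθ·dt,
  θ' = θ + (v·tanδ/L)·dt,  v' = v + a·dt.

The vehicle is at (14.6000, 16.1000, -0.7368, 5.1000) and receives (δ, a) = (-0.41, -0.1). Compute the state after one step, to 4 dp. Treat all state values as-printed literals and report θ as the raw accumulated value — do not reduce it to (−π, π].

(15.3554, 15.4146, -0.9585, 5.0800)

x' = 14.6000 + 5.1000·cos(-0.7368)·0.2 = 15.3554
y' = 16.1000 + 5.1000·sin(-0.7368)·0.2 = 15.4146
θ' = -0.7368 + (5.1000/2.0)·tan(-0.41)·0.2 = -0.9585
v' = 5.1000 − 0.1000·0.2 = 5.0800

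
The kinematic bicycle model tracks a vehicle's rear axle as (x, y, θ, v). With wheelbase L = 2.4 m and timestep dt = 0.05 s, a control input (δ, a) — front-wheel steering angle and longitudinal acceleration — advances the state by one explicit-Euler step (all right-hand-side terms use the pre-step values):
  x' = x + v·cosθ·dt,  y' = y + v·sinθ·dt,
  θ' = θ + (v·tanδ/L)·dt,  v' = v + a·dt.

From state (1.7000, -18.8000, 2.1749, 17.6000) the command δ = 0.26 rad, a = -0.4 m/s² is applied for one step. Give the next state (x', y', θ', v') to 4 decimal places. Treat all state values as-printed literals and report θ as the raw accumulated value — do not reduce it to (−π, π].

(1.2001, -18.0757, 2.2724, 17.5800)

x' = 1.7000 + 17.6000·cos(2.1749)·0.05 = 1.2001
y' = -18.8000 + 17.6000·sin(2.1749)·0.05 = -18.0757
θ' = 2.1749 + (17.6000/2.4)·tan(0.26)·0.05 = 2.2724
v' = 17.6000 − 0.4000·0.05 = 17.5800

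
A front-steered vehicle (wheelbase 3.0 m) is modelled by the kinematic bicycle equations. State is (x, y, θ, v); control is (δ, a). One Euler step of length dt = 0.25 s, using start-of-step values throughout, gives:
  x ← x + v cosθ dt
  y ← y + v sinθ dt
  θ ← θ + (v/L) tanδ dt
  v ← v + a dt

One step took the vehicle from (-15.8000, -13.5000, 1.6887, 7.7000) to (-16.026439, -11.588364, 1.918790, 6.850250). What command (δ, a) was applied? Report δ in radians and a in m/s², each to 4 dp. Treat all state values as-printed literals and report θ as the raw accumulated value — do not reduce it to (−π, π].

δ = 0.3443, a = -3.3990

a = (v'−v)/dt = (-0.849750)/0.25 = -3.3990
Δθ = θ'−θ = 0.230090;  (v·dt/L) = 7.7000·0.25/3.0 = 0.641667
tan δ = Δθ·L/(v·dt) = 0.358582  →  δ = 0.3443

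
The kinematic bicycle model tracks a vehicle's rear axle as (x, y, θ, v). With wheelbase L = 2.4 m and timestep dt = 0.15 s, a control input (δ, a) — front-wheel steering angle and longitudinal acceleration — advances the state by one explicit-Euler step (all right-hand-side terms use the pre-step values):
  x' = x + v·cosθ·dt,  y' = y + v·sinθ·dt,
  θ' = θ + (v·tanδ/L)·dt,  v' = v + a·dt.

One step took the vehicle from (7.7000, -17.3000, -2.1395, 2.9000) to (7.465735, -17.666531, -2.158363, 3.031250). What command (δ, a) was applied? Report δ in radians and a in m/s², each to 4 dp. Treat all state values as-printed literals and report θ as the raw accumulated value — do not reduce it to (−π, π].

a = (v'−v)/dt = (0.131250)/0.15 = 0.8750
Δθ = θ'−θ = -0.018863;  (v·dt/L) = 2.9000·0.15/2.4 = 0.181250
tan δ = Δθ·L/(v·dt) = -0.104072  →  δ = -0.1037

δ = -0.1037, a = 0.8750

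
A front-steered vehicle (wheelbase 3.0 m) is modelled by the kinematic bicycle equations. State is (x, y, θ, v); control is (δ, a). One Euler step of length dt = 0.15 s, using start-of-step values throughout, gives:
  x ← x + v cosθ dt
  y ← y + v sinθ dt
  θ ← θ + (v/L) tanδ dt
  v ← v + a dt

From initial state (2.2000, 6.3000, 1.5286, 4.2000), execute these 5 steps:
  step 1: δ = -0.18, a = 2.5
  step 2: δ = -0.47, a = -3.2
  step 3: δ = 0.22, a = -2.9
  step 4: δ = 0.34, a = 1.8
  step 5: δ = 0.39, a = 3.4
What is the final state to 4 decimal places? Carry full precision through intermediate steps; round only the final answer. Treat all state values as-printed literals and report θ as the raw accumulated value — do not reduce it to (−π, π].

(2.5349, 9.3460, 1.5655, 4.4400)

after step 1 (δ=-0.18, a=2.5): (2.226576, 6.929439, 1.490386, 4.575000)
after step 2 (δ=-0.47, a=-3.2): (2.281698, 7.613472, 1.374189, 4.095000)
after step 3 (δ=0.22, a=-2.9): (2.401687, 8.215888, 1.419975, 3.660000)
after step 4 (δ=0.34, a=1.8): (2.484174, 8.758656, 1.484709, 3.930000)
after step 5 (δ=0.39, a=3.4): (2.534860, 9.345973, 1.565481, 4.440000)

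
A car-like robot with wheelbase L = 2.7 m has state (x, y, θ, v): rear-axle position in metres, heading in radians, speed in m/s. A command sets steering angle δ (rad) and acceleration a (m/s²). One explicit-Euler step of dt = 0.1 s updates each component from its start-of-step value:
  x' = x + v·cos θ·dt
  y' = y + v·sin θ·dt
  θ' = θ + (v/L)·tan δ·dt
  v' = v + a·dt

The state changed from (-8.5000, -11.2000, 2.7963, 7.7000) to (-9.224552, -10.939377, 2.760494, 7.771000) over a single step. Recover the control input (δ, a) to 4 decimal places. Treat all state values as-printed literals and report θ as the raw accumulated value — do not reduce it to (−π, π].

δ = -0.1249, a = 0.7100

a = (v'−v)/dt = (0.071000)/0.1 = 0.7100
Δθ = θ'−θ = -0.035806;  (v·dt/L) = 7.7000·0.1/2.7 = 0.285185
tan δ = Δθ·L/(v·dt) = -0.125554  →  δ = -0.1249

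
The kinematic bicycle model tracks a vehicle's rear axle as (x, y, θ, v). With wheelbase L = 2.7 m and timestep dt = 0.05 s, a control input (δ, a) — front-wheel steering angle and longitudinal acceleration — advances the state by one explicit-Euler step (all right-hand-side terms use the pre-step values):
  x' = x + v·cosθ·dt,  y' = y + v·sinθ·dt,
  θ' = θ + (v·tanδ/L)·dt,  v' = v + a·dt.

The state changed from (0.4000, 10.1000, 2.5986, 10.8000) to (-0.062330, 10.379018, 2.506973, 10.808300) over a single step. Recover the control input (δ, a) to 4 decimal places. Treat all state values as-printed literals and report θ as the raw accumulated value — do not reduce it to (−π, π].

a = (v'−v)/dt = (0.008300)/0.05 = 0.1660
Δθ = θ'−θ = -0.091627;  (v·dt/L) = 10.8000·0.05/2.7 = 0.200000
tan δ = Δθ·L/(v·dt) = -0.458135  →  δ = -0.4296

δ = -0.4296, a = 0.1660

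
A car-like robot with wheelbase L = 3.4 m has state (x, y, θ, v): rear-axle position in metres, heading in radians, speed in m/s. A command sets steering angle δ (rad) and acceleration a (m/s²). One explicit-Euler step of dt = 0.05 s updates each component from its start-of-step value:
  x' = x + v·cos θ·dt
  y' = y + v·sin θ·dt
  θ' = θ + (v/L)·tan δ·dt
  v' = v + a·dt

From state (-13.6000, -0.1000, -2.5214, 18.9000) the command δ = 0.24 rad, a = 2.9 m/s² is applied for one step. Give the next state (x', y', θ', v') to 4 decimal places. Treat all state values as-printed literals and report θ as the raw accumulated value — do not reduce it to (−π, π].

x' = -13.6000 + 18.9000·cos(-2.5214)·0.05 = -14.3690
y' = -0.1000 + 18.9000·sin(-2.5214)·0.05 = -0.6492
θ' = -2.5214 + (18.9000/3.4)·tan(0.24)·0.05 = -2.4534
v' = 18.9000 + 2.9000·0.05 = 19.0450

(-14.3690, -0.6492, -2.4534, 19.0450)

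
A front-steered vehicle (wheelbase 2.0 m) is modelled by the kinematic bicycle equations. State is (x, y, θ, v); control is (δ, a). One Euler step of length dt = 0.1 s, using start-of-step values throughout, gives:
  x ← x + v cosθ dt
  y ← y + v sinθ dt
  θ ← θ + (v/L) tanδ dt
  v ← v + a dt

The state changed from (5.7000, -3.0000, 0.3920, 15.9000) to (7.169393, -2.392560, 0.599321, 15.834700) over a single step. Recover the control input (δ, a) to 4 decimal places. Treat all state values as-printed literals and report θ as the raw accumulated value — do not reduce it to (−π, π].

δ = 0.2551, a = -0.6530

a = (v'−v)/dt = (-0.065300)/0.1 = -0.6530
Δθ = θ'−θ = 0.207321;  (v·dt/L) = 15.9000·0.1/2.0 = 0.795000
tan δ = Δθ·L/(v·dt) = 0.260781  →  δ = 0.2551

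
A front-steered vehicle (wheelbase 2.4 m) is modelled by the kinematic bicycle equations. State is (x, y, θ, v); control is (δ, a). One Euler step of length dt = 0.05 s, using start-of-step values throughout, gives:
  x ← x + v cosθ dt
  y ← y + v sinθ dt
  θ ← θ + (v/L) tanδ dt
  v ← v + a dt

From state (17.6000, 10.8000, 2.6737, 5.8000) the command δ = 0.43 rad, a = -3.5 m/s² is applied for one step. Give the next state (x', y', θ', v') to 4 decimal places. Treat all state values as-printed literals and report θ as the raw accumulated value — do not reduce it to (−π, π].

x' = 17.6000 + 5.8000·cos(2.6737)·0.05 = 17.3412
y' = 10.8000 + 5.8000·sin(2.6737)·0.05 = 10.9308
θ' = 2.6737 + (5.8000/2.4)·tan(0.43)·0.05 = 2.7291
v' = 5.8000 − 3.5000·0.05 = 5.6250

(17.3412, 10.9308, 2.7291, 5.6250)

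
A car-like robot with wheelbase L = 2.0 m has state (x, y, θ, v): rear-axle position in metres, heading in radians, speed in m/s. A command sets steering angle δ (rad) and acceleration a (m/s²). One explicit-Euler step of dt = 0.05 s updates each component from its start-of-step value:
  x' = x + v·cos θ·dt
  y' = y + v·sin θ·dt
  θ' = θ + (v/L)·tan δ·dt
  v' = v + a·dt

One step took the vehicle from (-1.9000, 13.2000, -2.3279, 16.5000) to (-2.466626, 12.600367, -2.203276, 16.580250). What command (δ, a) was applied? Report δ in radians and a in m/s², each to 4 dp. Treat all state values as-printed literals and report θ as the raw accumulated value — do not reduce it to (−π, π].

δ = 0.2934, a = 1.6050

a = (v'−v)/dt = (0.080250)/0.05 = 1.6050
Δθ = θ'−θ = 0.124624;  (v·dt/L) = 16.5000·0.05/2.0 = 0.412500
tan δ = Δθ·L/(v·dt) = 0.302119  →  δ = 0.2934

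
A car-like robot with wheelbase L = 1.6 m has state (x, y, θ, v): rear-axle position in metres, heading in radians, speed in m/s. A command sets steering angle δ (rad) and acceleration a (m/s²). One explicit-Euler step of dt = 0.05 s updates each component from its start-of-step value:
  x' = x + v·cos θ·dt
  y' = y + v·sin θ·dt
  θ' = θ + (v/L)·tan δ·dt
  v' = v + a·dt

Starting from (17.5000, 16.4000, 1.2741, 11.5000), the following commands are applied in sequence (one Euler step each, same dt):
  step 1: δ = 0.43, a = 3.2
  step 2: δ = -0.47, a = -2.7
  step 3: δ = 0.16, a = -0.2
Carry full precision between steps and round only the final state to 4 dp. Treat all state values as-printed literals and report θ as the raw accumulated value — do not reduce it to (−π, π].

after step 1 (δ=0.43, a=3.2): (17.668108, 16.949877, 1.438917, 11.660000)
after step 2 (δ=-0.47, a=-2.7): (17.744771, 17.527814, 1.253827, 11.525000)
after step 3 (δ=0.16, a=-0.2): (17.924382, 18.075358, 1.311949, 11.515000)

(17.9244, 18.0754, 1.3119, 11.5150)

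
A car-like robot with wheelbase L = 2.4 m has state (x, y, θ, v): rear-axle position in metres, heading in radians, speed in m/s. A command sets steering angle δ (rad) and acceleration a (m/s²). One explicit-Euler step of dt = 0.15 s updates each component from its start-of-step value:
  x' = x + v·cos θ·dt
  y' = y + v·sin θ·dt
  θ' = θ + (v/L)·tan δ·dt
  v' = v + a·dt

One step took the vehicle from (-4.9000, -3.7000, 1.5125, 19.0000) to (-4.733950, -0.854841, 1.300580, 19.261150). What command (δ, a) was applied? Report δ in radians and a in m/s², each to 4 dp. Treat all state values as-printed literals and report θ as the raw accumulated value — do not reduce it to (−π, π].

a = (v'−v)/dt = (0.261150)/0.15 = 1.7410
Δθ = θ'−θ = -0.211920;  (v·dt/L) = 19.0000·0.15/2.4 = 1.187500
tan δ = Δθ·L/(v·dt) = -0.178459  →  δ = -0.1766

δ = -0.1766, a = 1.7410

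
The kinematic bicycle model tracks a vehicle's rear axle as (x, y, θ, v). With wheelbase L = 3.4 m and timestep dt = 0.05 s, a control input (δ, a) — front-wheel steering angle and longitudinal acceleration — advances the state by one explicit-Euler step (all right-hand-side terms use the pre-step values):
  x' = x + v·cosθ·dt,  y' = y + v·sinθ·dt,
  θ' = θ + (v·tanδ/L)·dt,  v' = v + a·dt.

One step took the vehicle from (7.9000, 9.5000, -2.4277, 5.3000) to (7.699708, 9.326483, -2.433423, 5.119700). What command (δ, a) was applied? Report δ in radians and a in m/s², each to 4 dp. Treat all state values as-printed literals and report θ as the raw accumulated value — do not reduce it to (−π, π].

δ = -0.0733, a = -3.6060

a = (v'−v)/dt = (-0.180300)/0.05 = -3.6060
Δθ = θ'−θ = -0.005723;  (v·dt/L) = 5.3000·0.05/3.4 = 0.077941
tan δ = Δθ·L/(v·dt) = -0.073427  →  δ = -0.0733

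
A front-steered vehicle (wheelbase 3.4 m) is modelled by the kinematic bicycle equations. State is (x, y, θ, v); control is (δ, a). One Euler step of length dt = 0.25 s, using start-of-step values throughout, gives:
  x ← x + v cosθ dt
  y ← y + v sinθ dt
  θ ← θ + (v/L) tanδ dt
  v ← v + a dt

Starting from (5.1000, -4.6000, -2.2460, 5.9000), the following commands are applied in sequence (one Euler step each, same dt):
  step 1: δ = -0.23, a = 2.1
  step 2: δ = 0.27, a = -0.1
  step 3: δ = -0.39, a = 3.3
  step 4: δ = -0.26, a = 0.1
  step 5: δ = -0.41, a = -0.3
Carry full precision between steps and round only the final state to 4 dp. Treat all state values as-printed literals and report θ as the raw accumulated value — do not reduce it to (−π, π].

after step 1 (δ=-0.23, a=2.1): (4.178042, -5.751355, -2.347577, 6.425000)
after step 2 (δ=0.27, a=-0.1): (3.052081, -6.896891, -2.216829, 6.400000)
after step 3 (δ=-0.39, a=3.3): (2.088844, -8.174456, -2.410267, 7.225000)
after step 4 (δ=-0.26, a=0.1): (0.744471, -9.380773, -2.551591, 7.250000)
after step 5 (δ=-0.41, a=-0.3): (-0.761607, -10.389181, -2.783287, 7.175000)

(-0.7616, -10.3892, -2.7833, 7.1750)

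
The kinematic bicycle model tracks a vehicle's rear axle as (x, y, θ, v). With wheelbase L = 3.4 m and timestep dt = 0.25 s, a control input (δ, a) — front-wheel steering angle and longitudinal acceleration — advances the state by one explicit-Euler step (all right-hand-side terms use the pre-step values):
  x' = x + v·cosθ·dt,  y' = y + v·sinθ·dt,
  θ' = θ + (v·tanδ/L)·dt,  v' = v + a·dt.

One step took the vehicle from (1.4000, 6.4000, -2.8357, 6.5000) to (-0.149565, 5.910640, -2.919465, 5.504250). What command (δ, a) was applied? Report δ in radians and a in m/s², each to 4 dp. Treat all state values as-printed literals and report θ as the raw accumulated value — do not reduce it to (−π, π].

a = (v'−v)/dt = (-0.995750)/0.25 = -3.9830
Δθ = θ'−θ = -0.083765;  (v·dt/L) = 6.5000·0.25/3.4 = 0.477941
tan δ = Δθ·L/(v·dt) = -0.175262  →  δ = -0.1735

δ = -0.1735, a = -3.9830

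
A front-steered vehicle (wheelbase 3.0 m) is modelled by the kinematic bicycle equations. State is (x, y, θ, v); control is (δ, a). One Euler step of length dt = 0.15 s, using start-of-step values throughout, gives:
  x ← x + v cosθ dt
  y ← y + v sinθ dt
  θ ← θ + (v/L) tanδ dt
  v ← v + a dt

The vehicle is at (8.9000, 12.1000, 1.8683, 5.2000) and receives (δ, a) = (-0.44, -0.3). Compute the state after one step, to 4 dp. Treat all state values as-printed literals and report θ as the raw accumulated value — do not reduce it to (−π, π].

x' = 8.9000 + 5.2000·cos(1.8683)·0.15 = 8.6714
y' = 12.1000 + 5.2000·sin(1.8683)·0.15 = 12.8457
θ' = 1.8683 + (5.2000/3.0)·tan(-0.44)·0.15 = 1.7459
v' = 5.2000 − 0.3000·0.15 = 5.1550

(8.6714, 12.8457, 1.7459, 5.1550)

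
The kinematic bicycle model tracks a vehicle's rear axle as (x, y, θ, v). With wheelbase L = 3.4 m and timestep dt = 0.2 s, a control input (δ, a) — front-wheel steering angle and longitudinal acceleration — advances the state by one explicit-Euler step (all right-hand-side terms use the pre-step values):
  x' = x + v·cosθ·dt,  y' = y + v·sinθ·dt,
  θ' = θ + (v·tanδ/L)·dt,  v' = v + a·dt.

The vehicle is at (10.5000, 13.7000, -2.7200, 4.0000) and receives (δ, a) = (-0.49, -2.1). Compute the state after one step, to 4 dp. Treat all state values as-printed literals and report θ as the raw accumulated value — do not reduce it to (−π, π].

(9.7700, 13.3726, -2.8455, 3.5800)

x' = 10.5000 + 4.0000·cos(-2.7200)·0.2 = 9.7700
y' = 13.7000 + 4.0000·sin(-2.7200)·0.2 = 13.3726
θ' = -2.7200 + (4.0000/3.4)·tan(-0.49)·0.2 = -2.8455
v' = 4.0000 − 2.1000·0.2 = 3.5800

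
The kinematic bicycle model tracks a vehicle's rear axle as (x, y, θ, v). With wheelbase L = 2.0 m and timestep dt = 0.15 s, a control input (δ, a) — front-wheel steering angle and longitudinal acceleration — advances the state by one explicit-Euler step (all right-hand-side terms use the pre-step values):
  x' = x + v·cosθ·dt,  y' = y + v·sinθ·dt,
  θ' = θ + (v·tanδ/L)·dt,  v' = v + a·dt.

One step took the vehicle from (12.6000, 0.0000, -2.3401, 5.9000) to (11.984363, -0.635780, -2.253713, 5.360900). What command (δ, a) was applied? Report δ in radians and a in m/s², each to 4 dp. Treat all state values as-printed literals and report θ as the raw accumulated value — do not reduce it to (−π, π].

a = (v'−v)/dt = (-0.539100)/0.15 = -3.5940
Δθ = θ'−θ = 0.086387;  (v·dt/L) = 5.9000·0.15/2.0 = 0.442500
tan δ = Δθ·L/(v·dt) = 0.195225  →  δ = 0.1928

δ = 0.1928, a = -3.5940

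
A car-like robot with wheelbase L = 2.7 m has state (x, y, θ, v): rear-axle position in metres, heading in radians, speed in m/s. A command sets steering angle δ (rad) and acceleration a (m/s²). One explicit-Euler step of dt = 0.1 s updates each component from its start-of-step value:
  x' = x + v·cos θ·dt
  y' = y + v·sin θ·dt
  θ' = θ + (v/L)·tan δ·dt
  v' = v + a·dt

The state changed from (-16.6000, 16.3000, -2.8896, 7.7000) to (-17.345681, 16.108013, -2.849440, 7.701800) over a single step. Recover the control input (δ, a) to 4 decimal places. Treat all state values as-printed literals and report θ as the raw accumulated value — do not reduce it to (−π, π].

a = (v'−v)/dt = (0.001800)/0.1 = 0.0180
Δθ = θ'−θ = 0.040160;  (v·dt/L) = 7.7000·0.1/2.7 = 0.285185
tan δ = Δθ·L/(v·dt) = 0.140821  →  δ = 0.1399

δ = 0.1399, a = 0.0180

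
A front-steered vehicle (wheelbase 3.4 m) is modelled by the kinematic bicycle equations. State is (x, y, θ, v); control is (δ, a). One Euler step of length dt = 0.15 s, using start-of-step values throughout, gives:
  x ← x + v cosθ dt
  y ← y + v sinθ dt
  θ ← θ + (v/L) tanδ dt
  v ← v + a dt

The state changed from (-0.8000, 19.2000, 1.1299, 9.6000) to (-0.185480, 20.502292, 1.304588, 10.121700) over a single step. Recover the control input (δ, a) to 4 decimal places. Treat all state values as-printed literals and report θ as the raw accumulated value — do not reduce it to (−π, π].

δ = 0.3912, a = 3.4780

a = (v'−v)/dt = (0.521700)/0.15 = 3.4780
Δθ = θ'−θ = 0.174688;  (v·dt/L) = 9.6000·0.15/3.4 = 0.423529
tan δ = Δθ·L/(v·dt) = 0.412458  →  δ = 0.3912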